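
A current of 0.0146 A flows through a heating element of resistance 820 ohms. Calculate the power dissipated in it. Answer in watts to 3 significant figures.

Knowing I and R, the power is just I²R — no need to find V first.
P = (0.01460 A)² × 820 Ω = 0.1748 W

0.175 W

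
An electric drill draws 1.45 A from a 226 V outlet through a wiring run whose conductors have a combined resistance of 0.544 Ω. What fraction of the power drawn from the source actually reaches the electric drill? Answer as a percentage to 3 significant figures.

The wiring run carries the full 1.45 A.
P_line = I² R_line = (1.450)² × 0.544 = 1.144 W
P_source = V I = 226 × 1.450 = 327.7 W; P_load = 326.6 W
η = P_load / P_source = 326.6 / 327.7 = 0.9965

99.7 %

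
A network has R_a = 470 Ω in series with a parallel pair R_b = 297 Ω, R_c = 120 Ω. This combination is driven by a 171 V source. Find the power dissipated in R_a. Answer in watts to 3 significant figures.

44.5 W

Replace R_b and R_c with their parallel equivalent so the circuit becomes R_a in series with R_p.
R_p = (297×120)/(297+120) = 85.47 Ω
R_total = 470 + 85.47 = 555.5 Ω
I = V / R_total = 171 / 555.5 = 0.3078 A
R_a carries the full series current, so P = I²R.
P_R_a = (0.3078)² × 470 = 44.54 W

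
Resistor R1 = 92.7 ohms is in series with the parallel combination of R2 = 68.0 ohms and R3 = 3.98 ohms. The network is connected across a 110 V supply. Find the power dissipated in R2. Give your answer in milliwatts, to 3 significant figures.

Reduce the parallel pair to R_p first; the network is then a simple series string.
R_p = (68.0×3.98)/(68.0+3.98) = 3.760 Ω
R_total = 92.7 + 3.760 = 96.46 Ω
I = V / R_total = 110 / 96.46 = 1.140 A
Voltage across the parallel pair: V_p = I × R_p = 1.140 × 3.760 = 4.288 V
With V_p across R2, its power is V_p²/R2.
P_R2 = (4.288)² / 68.0 = 0.2704 W

270 mW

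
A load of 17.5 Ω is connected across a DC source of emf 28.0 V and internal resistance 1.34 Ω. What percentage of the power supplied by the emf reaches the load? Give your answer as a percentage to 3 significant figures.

The source delivers εI, of which I²R reaches the load and I²r is lost; since I is common, η = R/(R+r).
η = R / (R + r) = 17.5 / (17.5 + 1.34) = 0.9289

92.9 %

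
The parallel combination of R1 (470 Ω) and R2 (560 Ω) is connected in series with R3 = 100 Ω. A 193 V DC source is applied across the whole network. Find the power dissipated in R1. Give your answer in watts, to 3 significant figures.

Reduce the parallel combination to a single R_p; the circuit then becomes R_p in series with the remaining resistor.
R_p = (470×560)/(470+560) = 255.5 Ω
R_total = R_p + 100 = 255.5 + 100 = 355.5 Ω
I = V / R_total = 193 / 355.5 = 0.5428 A
Voltage across the parallel pair: V_p = I × R_p = 0.5428 × 255.5 = 138.7 V
R1 sits across V_p; its power is V_p²/R.
P_R1 = (138.7)² / 470 = 40.94 W

40.9 W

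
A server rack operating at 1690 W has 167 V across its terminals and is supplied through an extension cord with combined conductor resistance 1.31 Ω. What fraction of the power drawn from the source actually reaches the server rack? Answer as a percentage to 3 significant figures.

92.6 %

I = P / V = 1690 / 167 = 10.12 A through the extension cord.
P_line = I² R_line = (10.12)² × 1.31 = 134.2 W
P_source = P_load + P_line = 1690 + 134.2 = 1824 W
η = P_load / P_source = 1690 / 1824 = 0.9265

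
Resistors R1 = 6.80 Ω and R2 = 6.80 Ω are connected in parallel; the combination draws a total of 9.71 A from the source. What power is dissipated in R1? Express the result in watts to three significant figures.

Parallel branches share V, not I — compute V via R_eq, then use V²/R for the target branch.
1/R_eq = 1/6.80 + 1/6.80 ⇒ R_eq = 3.400 Ω
V = I_total × R_eq = 9.710 × 3.400 = 33.01 V
P_R1 = V² / R1 = (33.01)² / 6.80 = 160.3 W

160 W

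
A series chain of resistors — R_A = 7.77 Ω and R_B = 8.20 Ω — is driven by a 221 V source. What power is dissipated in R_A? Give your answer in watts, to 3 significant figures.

In a series string the same current flows through every resistor — find that current, then P = I²R for the one we want.
R_total = 7.77 + 8.20 = 15.97 Ω
I = V / R_total = 221 / 15.97 = 13.84 A
P_R_A = I² × R_A = (13.84)² × 7.77 = 1488 W

1490 W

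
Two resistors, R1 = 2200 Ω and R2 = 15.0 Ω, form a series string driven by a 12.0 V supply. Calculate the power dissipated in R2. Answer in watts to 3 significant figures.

0.000440 W

Since the resistors are in series they all carry the loop current I = V/R_total; the power in any one is I²R.
R_total = 2200 + 15.0 = 2215 Ω
I = V / R_total = 12.0 / 2215 = 0.005418 A
P_R2 = I² × R2 = (0.005418)² × 15.0 = 0.0004403 W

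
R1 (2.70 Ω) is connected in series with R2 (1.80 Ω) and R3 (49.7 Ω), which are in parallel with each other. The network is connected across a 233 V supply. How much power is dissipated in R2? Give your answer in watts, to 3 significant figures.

4620 W

Replace R2 and R3 with their parallel equivalent so the circuit becomes R1 in series with R_p.
R_p = (1.80×49.7)/(1.80+49.7) = 1.737 Ω
R_total = 2.70 + 1.737 = 4.437 Ω
I = V / R_total = 233 / 4.437 = 52.51 A
Voltage across the parallel pair: V_p = I × R_p = 52.51 × 1.737 = 91.22 V
R2 is across V_p, so use P = V²/R for that branch.
P_R2 = (91.22)² / 1.80 = 4623 W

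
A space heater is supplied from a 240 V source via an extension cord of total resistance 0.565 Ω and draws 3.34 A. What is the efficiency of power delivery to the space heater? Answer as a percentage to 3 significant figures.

99.2 %

The extension cord carries the full 3.34 A.
P_line = I² R_line = (3.340)² × 0.565 = 6.303 W
P_source = V I = 240 × 3.340 = 801.6 W; P_load = 795.3 W
η = P_load / P_source = 795.3 / 801.6 = 0.9921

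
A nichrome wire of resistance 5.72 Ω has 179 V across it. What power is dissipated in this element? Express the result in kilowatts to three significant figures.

5.60 kW

With V across and R both known, P = V²/R gives the dissipation directly.
P = (179 V)² / 5.72 Ω = 5602 W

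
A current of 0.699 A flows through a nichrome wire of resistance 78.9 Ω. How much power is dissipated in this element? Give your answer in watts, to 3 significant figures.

Current and resistance are given, so P = I²R is the direct form.
P = (0.6990 A)² × 78.9 Ω = 38.55 W

38.6 W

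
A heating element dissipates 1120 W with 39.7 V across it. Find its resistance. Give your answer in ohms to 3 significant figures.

Inverting the appropriate power form: R = V² / P.
R = (39.7)² / 1120 = 1.407 Ω

1.41 Ω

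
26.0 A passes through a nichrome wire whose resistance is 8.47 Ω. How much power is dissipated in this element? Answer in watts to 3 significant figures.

5730 W

Knowing I and R, the power is just I²R — no need to find V first.
P = (26.00 A)² × 8.47 Ω = 5726 W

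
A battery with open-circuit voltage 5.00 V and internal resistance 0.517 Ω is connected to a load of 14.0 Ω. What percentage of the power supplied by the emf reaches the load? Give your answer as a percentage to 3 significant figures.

96.4 %

The source delivers εI, of which I²R reaches the load and I²r is lost; since I is common, η = R/(R+r).
η = R / (R + r) = 14.0 / (14.0 + 0.517) = 0.9644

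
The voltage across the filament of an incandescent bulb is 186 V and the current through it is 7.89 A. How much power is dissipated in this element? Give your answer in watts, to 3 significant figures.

1470 W

Both the voltage across and the current through the element are known, so P = V I applies directly.
P = 186 V × 7.890 A = 1468 W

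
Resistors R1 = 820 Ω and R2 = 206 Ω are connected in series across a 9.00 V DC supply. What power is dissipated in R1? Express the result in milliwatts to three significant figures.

63.1 mW

In a series string the same current flows through every resistor — find that current, then P = I²R for the one we want.
R_total = 820 + 206 = 1026 Ω
I = V / R_total = 9.00 / 1026 = 0.008772 A
P_R1 = I² × R1 = (0.008772)² × 820 = 0.06310 W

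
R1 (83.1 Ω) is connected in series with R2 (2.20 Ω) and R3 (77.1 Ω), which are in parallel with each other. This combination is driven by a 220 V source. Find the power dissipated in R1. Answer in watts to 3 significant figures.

554 W

Reduce the parallel pair to R_p first; the network is then a simple series string.
R_p = (2.20×77.1)/(2.20+77.1) = 2.139 Ω
R_total = 83.1 + 2.139 = 85.24 Ω
I = V / R_total = 220 / 85.24 = 2.581 A
The full supply current passes through R1: P = I²R.
P_R1 = (2.581)² × 83.1 = 553.6 W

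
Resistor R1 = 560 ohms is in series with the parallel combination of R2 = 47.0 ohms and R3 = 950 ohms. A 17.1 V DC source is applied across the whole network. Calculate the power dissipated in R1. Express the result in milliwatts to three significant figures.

First combine the parallel branches into one equivalent R_p, then R1 + R_p is a series pair.
R_p = (47.0×950)/(47.0+950) = 44.78 Ω
R_total = 560 + 44.78 = 604.8 Ω
I = V / R_total = 17.1 / 604.8 = 0.02827 A
R1 is in the main series path, so its power is I²R1.
P_R1 = (0.02827)² × 560 = 0.4477 W

448 mW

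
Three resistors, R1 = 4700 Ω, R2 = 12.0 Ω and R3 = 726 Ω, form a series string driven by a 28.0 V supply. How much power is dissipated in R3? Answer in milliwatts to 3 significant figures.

Series elements share the same current, so find I first, then use P = I²R.
R_total = 4700 + 12.0 + 726 = 5438 Ω
I = V / R_total = 28.0 / 5438 = 0.005149 A
P_R3 = I² × R3 = (0.005149)² × 726 = 0.01925 W

19.2 mW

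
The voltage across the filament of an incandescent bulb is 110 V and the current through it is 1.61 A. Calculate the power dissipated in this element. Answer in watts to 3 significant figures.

177 W

Since both terminal voltage and current are stated, P = V I gives the power in one step.
P = 110 V × 1.610 A = 177.1 W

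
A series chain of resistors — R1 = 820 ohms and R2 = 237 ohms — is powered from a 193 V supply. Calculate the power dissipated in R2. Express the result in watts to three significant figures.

Series elements share the same current, so find I first, then use P = I²R.
R_total = 820 + 237 = 1057 Ω
I = V / R_total = 193 / 1057 = 0.1826 A
P_R2 = I² × R2 = (0.1826)² × 237 = 7.902 W

7.90 W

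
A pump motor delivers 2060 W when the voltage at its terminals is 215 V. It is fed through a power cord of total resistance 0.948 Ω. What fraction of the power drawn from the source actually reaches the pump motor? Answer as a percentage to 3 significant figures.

95.9 %

I = P / V = 2060 / 215 = 9.581 A through the power cord.
P_line = I² R_line = (9.581)² × 0.948 = 87.03 W
P_source = P_load + P_line = 2060 + 87.03 = 2147 W
η = P_load / P_source = 2060 / 2147 = 0.9595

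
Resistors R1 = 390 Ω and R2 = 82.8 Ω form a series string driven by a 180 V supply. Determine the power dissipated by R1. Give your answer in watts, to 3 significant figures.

The current is common to all series resistors; compute it, then apply P = I²R for the target.
R_total = 390 + 82.8 = 472.8 Ω
I = V / R_total = 180 / 472.8 = 0.3807 A
P_R1 = I² × R1 = (0.3807)² × 390 = 56.53 W

56.5 W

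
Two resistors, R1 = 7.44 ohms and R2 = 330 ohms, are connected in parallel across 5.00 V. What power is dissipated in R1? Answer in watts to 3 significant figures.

3.36 W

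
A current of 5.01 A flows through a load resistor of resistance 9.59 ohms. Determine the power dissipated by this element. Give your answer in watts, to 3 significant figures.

241 W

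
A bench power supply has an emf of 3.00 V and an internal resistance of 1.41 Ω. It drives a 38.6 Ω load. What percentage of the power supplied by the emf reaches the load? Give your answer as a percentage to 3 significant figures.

Both r and R carry the same current, so the power split is just the resistance split: η = R/(R+r).
η = R / (R + r) = 38.6 / (38.6 + 1.41) = 0.9648

96.5 %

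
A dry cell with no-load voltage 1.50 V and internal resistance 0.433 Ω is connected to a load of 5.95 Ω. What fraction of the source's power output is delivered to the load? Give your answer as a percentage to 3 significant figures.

η = P_load/(P_load+P_int) = I²R/(I²R+I²r) = R/(R+r) — the I² cancels for series elements.
η = R / (R + r) = 5.95 / (5.95 + 0.433) = 0.9322

93.2 %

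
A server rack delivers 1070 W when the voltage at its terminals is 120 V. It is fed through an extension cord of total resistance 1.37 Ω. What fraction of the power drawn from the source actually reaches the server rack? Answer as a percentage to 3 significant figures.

I = P / V = 1070 / 120 = 8.917 A through the extension cord.
P_line = I² R_line = (8.917)² × 1.37 = 108.9 W
P_source = P_load + P_line = 1070 + 108.9 = 1179 W
η = P_load / P_source = 1070 / 1179 = 0.9076

90.8 %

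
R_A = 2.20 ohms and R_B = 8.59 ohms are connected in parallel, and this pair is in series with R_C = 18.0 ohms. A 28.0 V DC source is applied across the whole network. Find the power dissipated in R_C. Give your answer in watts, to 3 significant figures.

36.2 W

Combine R_A and R_B into their parallel equivalent first, reducing the network to two series resistors.
R_p = (2.20×8.59)/(2.20+8.59) = 1.751 Ω
R_total = R_p + 18.0 = 1.751 + 18.0 = 19.75 Ω
I = V / R_total = 28.0 / 19.75 = 1.418 A
All the supply current flows through R_C; use P = I²R_C.
P_R_C = (1.418)² × 18.0 = 36.17 W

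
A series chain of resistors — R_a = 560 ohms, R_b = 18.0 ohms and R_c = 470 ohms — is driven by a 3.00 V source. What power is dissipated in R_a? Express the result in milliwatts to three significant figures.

Series elements share the same current, so find I first, then use P = I²R.
R_total = 560 + 18.0 + 470 = 1048 Ω
I = V / R_total = 3.00 / 1048 = 0.002863 A
P_R_a = I² × R_a = (0.002863)² × 560 = 0.004589 W

4.59 mW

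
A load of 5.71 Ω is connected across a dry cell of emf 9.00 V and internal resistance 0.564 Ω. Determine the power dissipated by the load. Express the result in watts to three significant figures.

With r and R in series, I = ε/(r+R); the load dissipates I²R.
I = ε / (r + R) = 9.00 / (0.564 + 5.71) = 1.434 A
P_load = I² R = (1.434)² × 5.71 = 11.75 W

11.7 W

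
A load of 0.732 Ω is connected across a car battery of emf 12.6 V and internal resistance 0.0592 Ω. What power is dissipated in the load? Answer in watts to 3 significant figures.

The internal resistance and the load are in series, so the same I flows through both; get I from ε/(r+R), then I²R for the load.
I = ε / (r + R) = 12.6 / (0.0592 + 0.732) = 15.93 A
P_load = I² R = (15.93)² × 0.732 = 185.6 W

186 W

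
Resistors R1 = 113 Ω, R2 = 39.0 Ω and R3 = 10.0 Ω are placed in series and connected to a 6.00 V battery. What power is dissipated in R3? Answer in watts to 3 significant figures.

0.0137 W

The current is common to all series resistors; compute it, then apply P = I²R for the target.
R_total = 113 + 39.0 + 10.0 = 162.0 Ω
I = V / R_total = 6.00 / 162.0 = 0.03704 A
P_R3 = I² × R3 = (0.03704)² × 10.0 = 0.01372 W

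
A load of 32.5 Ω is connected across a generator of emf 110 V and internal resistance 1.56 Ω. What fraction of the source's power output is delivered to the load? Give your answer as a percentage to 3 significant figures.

95.4 %

η = P_load/(P_load+P_int) = I²R/(I²R+I²r) = R/(R+r) — the I² cancels for series elements.
η = R / (R + r) = 32.5 / (32.5 + 1.56) = 0.9542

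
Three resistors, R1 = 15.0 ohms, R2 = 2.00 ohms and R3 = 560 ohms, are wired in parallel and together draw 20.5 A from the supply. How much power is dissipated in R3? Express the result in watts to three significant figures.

2.32 W

The branches share the same voltage, but only the total current is given — find V from the equivalent resistance first.
1/R_eq = 1/15.0 + 1/2.00 + 1/560 ⇒ R_eq = 1.759 Ω
V = I_total × R_eq = 20.50 × 1.759 = 36.06 V
P_R3 = V² / R3 = (36.06)² / 560 = 2.322 W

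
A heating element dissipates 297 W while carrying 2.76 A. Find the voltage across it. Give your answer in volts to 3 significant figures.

Rearranging the power relation for the two known quantities gives V = P / I.
V = 297 / 2.760 = 107.6 V

108 V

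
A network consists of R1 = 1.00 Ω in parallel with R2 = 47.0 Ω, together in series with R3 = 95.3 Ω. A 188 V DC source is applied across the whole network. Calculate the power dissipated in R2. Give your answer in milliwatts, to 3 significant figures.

77.8 mW

First find R_p for the parallel pair, then treat R_p + R3 as a series loop.
R_p = (1.00×47.0)/(1.00+47.0) = 0.9792 Ω
R_total = R_p + 95.3 = 0.9792 + 95.3 = 96.28 Ω
I = V / R_total = 188 / 96.28 = 1.953 A
Voltage across the parallel pair: V_p = I × R_p = 1.953 × 0.9792 = 1.912 V
Use P = V²/R for R2 with V = V_p.
P_R2 = (1.912)² / 47.0 = 0.07778 W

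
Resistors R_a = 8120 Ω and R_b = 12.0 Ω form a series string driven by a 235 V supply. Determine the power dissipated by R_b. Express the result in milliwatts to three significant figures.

10.0 mW

In a series string the same current flows through every resistor — find that current, then P = I²R for the one we want.
R_total = 8120 + 12.0 = 8132 Ω
I = V / R_total = 235 / 8132 = 0.02890 A
P_R_b = I² × R_b = (0.02890)² × 12.0 = 0.01002 W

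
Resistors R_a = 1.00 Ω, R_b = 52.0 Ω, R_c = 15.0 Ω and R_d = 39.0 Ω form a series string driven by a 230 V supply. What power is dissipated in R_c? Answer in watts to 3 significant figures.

In a series string the same current flows through every resistor — find that current, then P = I²R for the one we want.
R_total = 1.00 + 52.0 + 15.0 + 39.0 = 107.0 Ω
I = V / R_total = 230 / 107.0 = 2.150 A
P_R_c = I² × R_c = (2.150)² × 15.0 = 69.31 W

69.3 W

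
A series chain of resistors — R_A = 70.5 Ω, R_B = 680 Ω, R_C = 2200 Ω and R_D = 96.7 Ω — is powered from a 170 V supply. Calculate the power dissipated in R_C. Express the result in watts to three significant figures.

6.85 W

Series elements share the same current, so find I first, then use P = I²R.
R_total = 70.5 + 680 + 2200 + 96.7 = 3047 Ω
I = V / R_total = 170 / 3047 = 0.05579 A
P_R_C = I² × R_C = (0.05579)² × 2200 = 6.847 W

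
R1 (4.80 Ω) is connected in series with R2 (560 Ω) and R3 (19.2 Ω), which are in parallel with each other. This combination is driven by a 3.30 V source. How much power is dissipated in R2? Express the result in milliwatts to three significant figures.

12.3 mW

Replace R2 and R3 with their parallel equivalent so the circuit becomes R1 in series with R_p.
R_p = (560×19.2)/(560+19.2) = 18.56 Ω
R_total = 4.80 + 18.56 = 23.36 Ω
I = V / R_total = 3.30 / 23.36 = 0.1412 A
Voltage across the parallel pair: V_p = I × R_p = 0.1412 × 18.56 = 2.622 V
R2 is across V_p, so use P = V²/R for that branch.
P_R2 = (2.622)² / 560 = 0.01228 W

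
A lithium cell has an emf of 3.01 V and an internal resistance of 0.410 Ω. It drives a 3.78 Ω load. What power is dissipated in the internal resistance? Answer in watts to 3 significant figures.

Internal loss is I²r, with I set by the total series resistance r+R.
I = ε / (r + R) = 3.01 / (0.410 + 3.78) = 0.7184 A
P_int = I² r = (0.7184)² × 0.410 = 0.2116 W

0.212 W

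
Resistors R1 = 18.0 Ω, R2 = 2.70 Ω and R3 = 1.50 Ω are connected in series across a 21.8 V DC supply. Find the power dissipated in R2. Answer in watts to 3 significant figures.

Since the resistors are in series they all carry the loop current I = V/R_total; the power in any one is I²R.
R_total = 18.0 + 2.70 + 1.50 = 22.20 Ω
I = V / R_total = 21.8 / 22.20 = 0.9820 A
P_R2 = I² × R2 = (0.9820)² × 2.70 = 2.604 W

2.60 W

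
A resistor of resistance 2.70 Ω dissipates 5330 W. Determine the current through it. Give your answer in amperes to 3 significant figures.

44.4 A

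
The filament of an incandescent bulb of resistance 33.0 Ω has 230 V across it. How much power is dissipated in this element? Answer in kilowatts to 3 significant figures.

1.60 kW

We know the drop across the element and its resistance — P = V²/R, one step.
P = (230 V)² / 33.0 Ω = 1603 W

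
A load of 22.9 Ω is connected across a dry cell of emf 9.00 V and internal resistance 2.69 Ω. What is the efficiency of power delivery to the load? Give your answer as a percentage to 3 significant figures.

89.5 %

Both r and R carry the same current, so the power split is just the resistance split: η = R/(R+r).
η = R / (R + r) = 22.9 / (22.9 + 2.69) = 0.8949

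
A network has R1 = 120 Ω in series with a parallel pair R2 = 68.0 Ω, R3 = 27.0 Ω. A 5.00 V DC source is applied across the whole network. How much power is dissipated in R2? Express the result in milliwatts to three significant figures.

7.07 mW

Replace R2 and R3 with their parallel equivalent so the circuit becomes R1 in series with R_p.
R_p = (68.0×27.0)/(68.0+27.0) = 19.33 Ω
R_total = 120 + 19.33 = 139.3 Ω
I = V / R_total = 5.00 / 139.3 = 0.03589 A
Voltage across the parallel pair: V_p = I × R_p = 0.03589 × 19.33 = 0.6936 V
R2 is across V_p, so use P = V²/R for that branch.
P_R2 = (0.6936)² / 68.0 = 0.007074 W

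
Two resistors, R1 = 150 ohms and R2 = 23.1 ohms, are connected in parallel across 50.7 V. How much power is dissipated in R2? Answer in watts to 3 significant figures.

Parallel branches share the same voltage; P = V²/R gives the branch power in one step.
P_R2 = V² / R2 = (50.7)² / 23.1 Ω = 111.3 W

111 W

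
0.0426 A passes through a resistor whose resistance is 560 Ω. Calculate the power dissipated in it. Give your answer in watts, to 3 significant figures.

The current through and the resistance of the element are both given; use P = I²R.
P = (0.04260 A)² × 560 Ω = 1.016 W

1.02 W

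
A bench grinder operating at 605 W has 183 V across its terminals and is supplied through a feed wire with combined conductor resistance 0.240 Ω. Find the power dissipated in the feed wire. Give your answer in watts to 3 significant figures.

2.62 W

Only the current and the line resistance are needed for the I²R loss.
I = P / V = 605 / 183 = 3.306 A through the feed wire.
P_line = I² R_line = (3.306)² × 0.240 = 2.623 W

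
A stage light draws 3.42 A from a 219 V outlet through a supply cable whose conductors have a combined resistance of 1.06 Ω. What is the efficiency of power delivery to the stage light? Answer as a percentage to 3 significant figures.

The supply cable carries the full 3.42 A.
P_line = I² R_line = (3.420)² × 1.06 = 12.40 W
P_source = V I = 219 × 3.420 = 749.0 W; P_load = 736.6 W
η = P_load / P_source = 736.6 / 749.0 = 0.9834

98.3 %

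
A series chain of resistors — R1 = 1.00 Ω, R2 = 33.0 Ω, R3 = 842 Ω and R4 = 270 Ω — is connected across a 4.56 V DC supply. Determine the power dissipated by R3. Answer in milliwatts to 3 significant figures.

Since the resistors are in series they all carry the loop current I = V/R_total; the power in any one is I²R.
R_total = 1.00 + 33.0 + 842 + 270 = 1146 Ω
I = V / R_total = 4.56 / 1146 = 0.003979 A
P_R3 = I² × R3 = (0.003979)² × 842 = 0.01333 W

13.3 mW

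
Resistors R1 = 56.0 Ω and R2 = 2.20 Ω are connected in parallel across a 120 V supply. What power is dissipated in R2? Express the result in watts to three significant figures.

Each parallel branch sees the full supply voltage, so P = V²/R applies directly to the target branch.
P_R2 = V² / R2 = (120)² / 2.20 Ω = 6545 W

6550 W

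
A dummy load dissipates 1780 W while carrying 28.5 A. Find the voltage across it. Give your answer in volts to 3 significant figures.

62.5 V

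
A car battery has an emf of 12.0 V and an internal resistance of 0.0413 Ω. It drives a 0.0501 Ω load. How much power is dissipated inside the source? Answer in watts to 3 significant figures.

The internal resistance carries the same current as the load; P_int = I²r.
I = ε / (r + R) = 12.0 / (0.0413 + 0.0501) = 131.3 A
P_int = I² r = (131.3)² × 0.0413 = 711.9 W

712 W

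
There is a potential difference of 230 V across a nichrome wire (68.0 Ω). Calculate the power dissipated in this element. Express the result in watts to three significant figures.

V and R are stated; P = V²/R avoids computing the current.
P = (230 V)² / 68.0 Ω = 777.9 W

778 W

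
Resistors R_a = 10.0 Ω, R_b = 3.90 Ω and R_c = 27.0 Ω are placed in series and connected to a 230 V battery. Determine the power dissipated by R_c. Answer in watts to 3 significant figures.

In a series string the same current flows through every resistor — find that current, then P = I²R for the one we want.
R_total = 10.0 + 3.90 + 27.0 = 40.90 Ω
I = V / R_total = 230 / 40.90 = 5.623 A
P_R_c = I² × R_c = (5.623)² × 27.0 = 853.8 W

854 W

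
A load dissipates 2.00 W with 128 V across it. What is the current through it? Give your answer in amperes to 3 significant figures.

0.0156 A

From P = V I = I²R = V²/R, with the two given quantities we get I = P / V.
I = 2.00 / 128 = 0.01562 A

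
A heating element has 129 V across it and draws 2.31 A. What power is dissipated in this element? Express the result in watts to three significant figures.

With V and I both given, power follows immediately from P = V I.
P = 129 V × 2.310 A = 298.0 W

298 W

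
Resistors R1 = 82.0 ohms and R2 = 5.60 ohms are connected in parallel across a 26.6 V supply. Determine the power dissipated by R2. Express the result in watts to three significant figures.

126 W

Parallel branches share the same voltage; P = V²/R gives the branch power in one step.
P_R2 = V² / R2 = (26.6)² / 5.60 Ω = 126.4 W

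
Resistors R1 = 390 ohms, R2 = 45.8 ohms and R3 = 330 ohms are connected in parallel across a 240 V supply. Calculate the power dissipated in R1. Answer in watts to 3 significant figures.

148 W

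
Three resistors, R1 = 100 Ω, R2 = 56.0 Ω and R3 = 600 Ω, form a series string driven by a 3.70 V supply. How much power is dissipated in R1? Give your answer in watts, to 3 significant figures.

Every series element carries the same I. Get I from the total resistance, then P = I² × R1.
R_total = 100 + 56.0 + 600 = 756.0 Ω
I = V / R_total = 3.70 / 756.0 = 0.004894 A
P_R1 = I² × R1 = (0.004894)² × 100 = 0.002395 W

0.00240 W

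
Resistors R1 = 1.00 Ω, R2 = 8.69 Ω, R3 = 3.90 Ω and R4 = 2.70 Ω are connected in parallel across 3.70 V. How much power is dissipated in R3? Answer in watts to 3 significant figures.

Each parallel branch sees the full supply voltage, so P = V²/R applies directly to the target branch.
P_R3 = V² / R3 = (3.70)² / 3.90 Ω = 3.510 W

3.51 W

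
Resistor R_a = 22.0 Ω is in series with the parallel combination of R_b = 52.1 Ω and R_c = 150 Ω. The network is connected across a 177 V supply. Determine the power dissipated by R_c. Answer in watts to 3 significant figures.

Reduce the parallel pair to R_p first; the network is then a simple series string.
R_p = (52.1×150)/(52.1+150) = 38.67 Ω
R_total = 22.0 + 38.67 = 60.67 Ω
I = V / R_total = 177 / 60.67 = 2.917 A
Voltage across the parallel pair: V_p = I × R_p = 2.917 × 38.67 = 112.8 V
R_c sees V_p directly, so P = V_p² / R_c.
P_R_c = (112.8)² / 150 = 84.85 W

84.8 W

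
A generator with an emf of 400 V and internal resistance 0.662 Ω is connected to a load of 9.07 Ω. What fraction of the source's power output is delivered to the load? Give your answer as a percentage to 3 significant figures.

93.2 %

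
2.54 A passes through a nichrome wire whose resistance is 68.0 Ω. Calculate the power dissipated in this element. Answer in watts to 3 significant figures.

439 W

Knowing I and R, the power is just I²R — no need to find V first.
P = (2.540 A)² × 68.0 Ω = 438.7 W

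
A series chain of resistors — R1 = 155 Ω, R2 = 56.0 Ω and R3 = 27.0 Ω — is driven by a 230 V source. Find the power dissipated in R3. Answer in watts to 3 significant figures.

25.2 W

In a series string the same current flows through every resistor — find that current, then P = I²R for the one we want.
R_total = 155 + 56.0 + 27.0 = 238.0 Ω
I = V / R_total = 230 / 238.0 = 0.9664 A
P_R3 = I² × R3 = (0.9664)² × 27.0 = 25.22 W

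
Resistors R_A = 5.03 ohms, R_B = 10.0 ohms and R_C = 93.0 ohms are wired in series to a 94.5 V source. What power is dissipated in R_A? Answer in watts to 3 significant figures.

3.85 W

In a series string the same current flows through every resistor — find that current, then P = I²R for the one we want.
R_total = 5.03 + 10.0 + 93.0 = 108.0 Ω
I = V / R_total = 94.5 / 108.0 = 0.8748 A
P_R_A = I² × R_A = (0.8748)² × 5.03 = 3.849 W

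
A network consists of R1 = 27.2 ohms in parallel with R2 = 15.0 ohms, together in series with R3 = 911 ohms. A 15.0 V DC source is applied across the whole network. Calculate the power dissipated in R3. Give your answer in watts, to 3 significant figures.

0.242 W

First find R_p for the parallel pair, then treat R_p + R3 as a series loop.
R_p = (27.2×15.0)/(27.2+15.0) = 9.668 Ω
R_total = R_p + 911 = 9.668 + 911 = 920.7 Ω
I = V / R_total = 15.0 / 920.7 = 0.01629 A
All the supply current flows through R3; use P = I²R3.
P_R3 = (0.01629)² × 911 = 0.2418 W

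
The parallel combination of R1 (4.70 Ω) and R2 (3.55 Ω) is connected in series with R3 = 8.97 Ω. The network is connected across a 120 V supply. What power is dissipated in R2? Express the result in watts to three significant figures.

137 W

Reduce the parallel combination to a single R_p; the circuit then becomes R_p in series with the remaining resistor.
R_p = (4.70×3.55)/(4.70+3.55) = 2.022 Ω
R_total = R_p + 8.97 = 2.022 + 8.97 = 10.99 Ω
I = V / R_total = 120 / 10.99 = 10.92 A
Voltage across the parallel pair: V_p = I × R_p = 10.92 × 2.022 = 22.08 V
R2 sits across V_p; its power is V_p²/R.
P_R2 = (22.08)² / 3.55 = 137.3 W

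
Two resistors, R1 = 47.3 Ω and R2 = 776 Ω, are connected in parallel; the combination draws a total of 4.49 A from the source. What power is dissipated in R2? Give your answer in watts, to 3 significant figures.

51.6 W

Parallel branches share V, not I — compute V via R_eq, then use V²/R for the target branch.
1/R_eq = 1/47.3 + 1/776 ⇒ R_eq = 44.58 Ω
V = I_total × R_eq = 4.490 × 44.58 = 200.2 V
P_R2 = V² / R2 = (200.2)² / 776 = 51.64 W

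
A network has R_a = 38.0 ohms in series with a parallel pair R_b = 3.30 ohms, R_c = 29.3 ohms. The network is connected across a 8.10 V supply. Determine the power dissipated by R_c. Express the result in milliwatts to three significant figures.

Reduce the parallel pair to R_p first; the network is then a simple series string.
R_p = (3.30×29.3)/(3.30+29.3) = 2.966 Ω
R_total = 38.0 + 2.966 = 40.97 Ω
I = V / R_total = 8.10 / 40.97 = 0.1977 A
Voltage across the parallel pair: V_p = I × R_p = 0.1977 × 2.966 = 0.5864 V
With V_p across R_c, its power is V_p²/R_c.
P_R_c = (0.5864)² / 29.3 = 0.01174 W

11.7 mW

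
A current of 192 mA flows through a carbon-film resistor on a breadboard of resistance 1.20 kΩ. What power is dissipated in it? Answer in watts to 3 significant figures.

With I and R stated, P = I²R applies in one step.
P = (0.1920 A)² × 1200 Ω = 44.24 W

44.2 W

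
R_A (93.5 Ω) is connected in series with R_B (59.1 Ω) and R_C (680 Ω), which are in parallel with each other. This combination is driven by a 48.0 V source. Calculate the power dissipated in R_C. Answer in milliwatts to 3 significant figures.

458 mW

Replace R_B and R_C with their parallel equivalent so the circuit becomes R_A in series with R_p.
R_p = (59.1×680)/(59.1+680) = 54.37 Ω
R_total = 93.5 + 54.37 = 147.9 Ω
I = V / R_total = 48.0 / 147.9 = 0.3246 A
Voltage across the parallel pair: V_p = I × R_p = 0.3246 × 54.37 = 17.65 V
R_C sees V_p directly, so P = V_p² / R_C.
P_R_C = (17.65)² / 680 = 0.4581 W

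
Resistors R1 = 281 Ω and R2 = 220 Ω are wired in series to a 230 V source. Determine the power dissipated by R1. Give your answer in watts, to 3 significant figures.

In a series string the same current flows through every resistor — find that current, then P = I²R for the one we want.
R_total = 281 + 220 = 501.0 Ω
I = V / R_total = 230 / 501.0 = 0.4591 A
P_R1 = I² × R1 = (0.4591)² × 281 = 59.22 W

59.2 W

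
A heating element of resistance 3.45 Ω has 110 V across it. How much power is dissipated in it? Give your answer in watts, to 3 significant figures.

3510 W

Voltage and resistance are given, so P = V²/R is the one-step route.
P = (110 V)² / 3.45 Ω = 3507 W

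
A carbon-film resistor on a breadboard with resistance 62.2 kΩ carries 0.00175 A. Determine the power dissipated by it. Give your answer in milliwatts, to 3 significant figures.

190 mW

Knowing I and R, the power is just I²R — no need to find V first.
P = (0.001750 A)² × 62200 Ω = 0.1905 W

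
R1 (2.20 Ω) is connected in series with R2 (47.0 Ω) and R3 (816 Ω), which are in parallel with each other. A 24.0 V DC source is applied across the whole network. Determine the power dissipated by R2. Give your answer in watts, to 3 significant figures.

Reduce the parallel pair to R_p first; the network is then a simple series string.
R_p = (47.0×816)/(47.0+816) = 44.44 Ω
R_total = 2.20 + 44.44 = 46.64 Ω
I = V / R_total = 24.0 / 46.64 = 0.5146 A
Voltage across the parallel pair: V_p = I × R_p = 0.5146 × 44.44 = 22.87 V
With V_p across R2, its power is V_p²/R2.
P_R2 = (22.87)² / 47.0 = 11.13 W

11.1 W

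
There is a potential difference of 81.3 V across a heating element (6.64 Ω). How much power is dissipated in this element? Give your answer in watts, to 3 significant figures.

We know the drop across the element and its resistance — P = V²/R, one step.
P = (81.3 V)² / 6.64 Ω = 995.4 W

995 W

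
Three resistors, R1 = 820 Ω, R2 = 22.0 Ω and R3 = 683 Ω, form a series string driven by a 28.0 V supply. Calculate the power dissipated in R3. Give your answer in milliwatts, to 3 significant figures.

In a series string the same current flows through every resistor — find that current, then P = I²R for the one we want.
R_total = 820 + 22.0 + 683 = 1525 Ω
I = V / R_total = 28.0 / 1525 = 0.01836 A
P_R3 = I² × R3 = (0.01836)² × 683 = 0.2302 W

230 mW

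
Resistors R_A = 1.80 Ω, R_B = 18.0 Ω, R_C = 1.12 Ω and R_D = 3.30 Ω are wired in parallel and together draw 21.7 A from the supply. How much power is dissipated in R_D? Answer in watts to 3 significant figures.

43.7 W

Only the total current is stated, so first find the parallel equivalent to get the voltage across the combination.
1/R_eq = 1/1.80 + 1/18.0 + 1/1.12 + 1/3.30 ⇒ R_eq = 0.5534 Ω
V = I_total × R_eq = 21.70 × 0.5534 = 12.01 V
P_R_D = V² / R_D = (12.01)² / 3.30 = 43.70 W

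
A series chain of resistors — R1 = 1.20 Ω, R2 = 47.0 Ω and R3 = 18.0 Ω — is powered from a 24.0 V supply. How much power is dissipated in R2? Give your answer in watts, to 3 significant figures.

Series elements share the same current, so find I first, then use P = I²R.
R_total = 1.20 + 47.0 + 18.0 = 66.20 Ω
I = V / R_total = 24.0 / 66.20 = 0.3625 A
P_R2 = I² × R2 = (0.3625)² × 47.0 = 6.177 W

6.18 W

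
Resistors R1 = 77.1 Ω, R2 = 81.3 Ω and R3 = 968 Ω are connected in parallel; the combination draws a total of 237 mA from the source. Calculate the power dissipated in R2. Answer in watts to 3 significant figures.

0.999 W

We need the common branch voltage; get it from I_total × R_eq, then P = V²/R for the branch.
1/R_eq = 1/77.1 + 1/81.3 + 1/968 ⇒ R_eq = 38.02 Ω
V = I_total × R_eq = 0.2370 × 38.02 = 9.010 V
P_R2 = V² / R2 = (9.010)² / 81.3 = 0.9986 W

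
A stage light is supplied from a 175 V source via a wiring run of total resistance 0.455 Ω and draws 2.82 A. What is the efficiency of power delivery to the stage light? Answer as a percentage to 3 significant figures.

99.3 %

The wiring run carries the full 2.82 A.
P_line = I² R_line = (2.820)² × 0.455 = 3.618 W
P_source = V I = 175 × 2.820 = 493.5 W; P_load = 489.9 W
η = P_load / P_source = 489.9 / 493.5 = 0.9927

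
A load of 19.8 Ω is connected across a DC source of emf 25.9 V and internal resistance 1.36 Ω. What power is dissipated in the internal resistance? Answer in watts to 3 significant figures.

Internal loss is I²r, with I set by the total series resistance r+R.
I = ε / (r + R) = 25.9 / (1.36 + 19.8) = 1.224 A
P_int = I² r = (1.224)² × 1.36 = 2.038 W

2.04 W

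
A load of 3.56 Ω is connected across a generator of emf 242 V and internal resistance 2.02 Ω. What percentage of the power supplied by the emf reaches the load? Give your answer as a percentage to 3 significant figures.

63.8 %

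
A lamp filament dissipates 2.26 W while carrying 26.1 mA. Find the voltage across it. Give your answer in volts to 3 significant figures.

86.6 V

Inverting the appropriate power form: V = P / I.
V = 2.26 / 0.02610 = 86.59 V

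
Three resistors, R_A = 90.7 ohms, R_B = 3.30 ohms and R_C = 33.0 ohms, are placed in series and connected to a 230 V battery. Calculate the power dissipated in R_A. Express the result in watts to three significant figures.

297 W

Series elements share the same current, so find I first, then use P = I²R.
R_total = 90.7 + 3.30 + 33.0 = 127.0 Ω
I = V / R_total = 230 / 127.0 = 1.811 A
P_R_A = I² × R_A = (1.811)² × 90.7 = 297.5 W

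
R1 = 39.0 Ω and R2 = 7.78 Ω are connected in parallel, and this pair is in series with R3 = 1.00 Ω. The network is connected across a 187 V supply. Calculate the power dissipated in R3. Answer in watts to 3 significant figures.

624 W

Reduce the parallel combination to a single R_p; the circuit then becomes R_p in series with the remaining resistor.
R_p = (39.0×7.78)/(39.0+7.78) = 6.486 Ω
R_total = R_p + 1.00 = 6.486 + 1.00 = 7.486 Ω
I = V / R_total = 187 / 7.486 = 24.98 A
All the supply current flows through R3; use P = I²R3.
P_R3 = (24.98)² × 1.00 = 624.0 W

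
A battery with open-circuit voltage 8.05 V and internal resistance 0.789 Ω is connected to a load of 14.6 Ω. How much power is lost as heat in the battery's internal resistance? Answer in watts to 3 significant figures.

0.216 W

r is in series with the load, so it carries the full circuit current — the loss in it is I²r.
I = ε / (r + R) = 8.05 / (0.789 + 14.6) = 0.5231 A
P_int = I² r = (0.5231)² × 0.789 = 0.2159 W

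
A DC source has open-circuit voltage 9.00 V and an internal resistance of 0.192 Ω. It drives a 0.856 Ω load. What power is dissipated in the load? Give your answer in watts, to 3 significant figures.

Find the circuit current first, then P = I²R for the load (series elements share I).
I = ε / (r + R) = 9.00 / (0.192 + 0.856) = 8.588 A
P_load = I² R = (8.588)² × 0.856 = 63.13 W

63.1 W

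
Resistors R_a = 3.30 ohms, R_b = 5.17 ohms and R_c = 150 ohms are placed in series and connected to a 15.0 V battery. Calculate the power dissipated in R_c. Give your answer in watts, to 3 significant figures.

1.34 W

Since the resistors are in series they all carry the loop current I = V/R_total; the power in any one is I²R.
R_total = 3.30 + 5.17 + 150 = 158.5 Ω
I = V / R_total = 15.0 / 158.5 = 0.09466 A
P_R_c = I² × R_c = (0.09466)² × 150 = 1.344 W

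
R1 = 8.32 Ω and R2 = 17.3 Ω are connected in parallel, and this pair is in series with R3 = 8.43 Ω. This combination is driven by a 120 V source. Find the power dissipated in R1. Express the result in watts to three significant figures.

First find R_p for the parallel pair, then treat R_p + R3 as a series loop.
R_p = (8.32×17.3)/(8.32+17.3) = 5.618 Ω
R_total = R_p + 8.43 = 5.618 + 8.43 = 14.05 Ω
I = V / R_total = 120 / 14.05 = 8.542 A
Voltage across the parallel pair: V_p = I × R_p = 8.542 × 5.618 = 47.99 V
R1 has V_p across it, so P = V_p²/R1.
P_R1 = (47.99)² / 8.32 = 276.8 W

277 W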